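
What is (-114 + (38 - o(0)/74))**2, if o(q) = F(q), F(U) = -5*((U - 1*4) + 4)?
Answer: 5776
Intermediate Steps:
F(U) = -5*U (F(U) = -5*((U - 4) + 4) = -5*((-4 + U) + 4) = -5*U)
o(q) = -5*q
(-114 + (38 - o(0)/74))**2 = (-114 + (38 - (-5*0)/74))**2 = (-114 + (38 - 0/74))**2 = (-114 + (38 - 1*0))**2 = (-114 + (38 + 0))**2 = (-114 + 38)**2 = (-76)**2 = 5776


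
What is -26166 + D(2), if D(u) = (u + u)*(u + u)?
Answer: -26150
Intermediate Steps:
D(u) = 4*u² (D(u) = (2*u)*(2*u) = 4*u²)
-26166 + D(2) = -26166 + 4*2² = -26166 + 4*4 = -26166 + 16 = -26150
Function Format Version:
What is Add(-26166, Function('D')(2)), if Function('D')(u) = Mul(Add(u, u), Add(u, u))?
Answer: -26150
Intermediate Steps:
Function('D')(u) = Mul(4, Pow(u, 2)) (Function('D')(u) = Mul(Mul(2, u), Mul(2, u)) = Mul(4, Pow(u, 2)))
Add(-26166, Function('D')(2)) = Add(-26166, Mul(4, Pow(2, 2))) = Add(-26166, Mul(4, 4)) = Add(-26166, 16) = -26150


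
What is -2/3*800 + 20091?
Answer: 58673/3 ≈ 19558.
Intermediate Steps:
-2/3*800 + 20091 = -2*⅓*800 + 20091 = -⅔*800 + 20091 = -1600/3 + 20091 = 58673/3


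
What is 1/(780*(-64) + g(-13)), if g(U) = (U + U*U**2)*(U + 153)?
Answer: -1/359320 ≈ -2.7830e-6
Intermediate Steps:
g(U) = (153 + U)*(U + U**3) (g(U) = (U + U**3)*(153 + U) = (153 + U)*(U + U**3))
1/(780*(-64) + g(-13)) = 1/(780*(-64) - 13*(153 - 13 + (-13)**3 + 153*(-13)**2)) = 1/(-49920 - 13*(153 - 13 - 2197 + 153*169)) = 1/(-49920 - 13*(153 - 13 - 2197 + 25857)) = 1/(-49920 - 13*23800) = 1/(-49920 - 309400) = 1/(-359320) = -1/359320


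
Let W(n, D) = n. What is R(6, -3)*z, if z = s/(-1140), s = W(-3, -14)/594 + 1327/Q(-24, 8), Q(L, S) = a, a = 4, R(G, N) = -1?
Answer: 131371/451440 ≈ 0.29100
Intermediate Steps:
Q(L, S) = 4
s = 131371/396 (s = -3/594 + 1327/4 = -3*1/594 + 1327*(¼) = -1/198 + 1327/4 = 131371/396 ≈ 331.75)
z = -131371/451440 (z = (131371/396)/(-1140) = (131371/396)*(-1/1140) = -131371/451440 ≈ -0.29100)
R(6, -3)*z = -1*(-131371/451440) = 131371/451440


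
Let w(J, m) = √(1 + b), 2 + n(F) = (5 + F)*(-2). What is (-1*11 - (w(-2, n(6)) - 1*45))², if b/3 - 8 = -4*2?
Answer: 1089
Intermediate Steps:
n(F) = -12 - 2*F (n(F) = -2 + (5 + F)*(-2) = -2 + (-10 - 2*F) = -12 - 2*F)
b = 0 (b = 24 + 3*(-4*2) = 24 + 3*(-8) = 24 - 24 = 0)
w(J, m) = 1 (w(J, m) = √(1 + 0) = √1 = 1)
(-1*11 - (w(-2, n(6)) - 1*45))² = (-1*11 - (1 - 1*45))² = (-11 - (1 - 45))² = (-11 - 1*(-44))² = (-11 + 44)² = 33² = 1089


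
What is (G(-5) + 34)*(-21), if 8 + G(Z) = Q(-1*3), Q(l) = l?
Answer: -483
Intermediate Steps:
G(Z) = -11 (G(Z) = -8 - 1*3 = -8 - 3 = -11)
(G(-5) + 34)*(-21) = (-11 + 34)*(-21) = 23*(-21) = -483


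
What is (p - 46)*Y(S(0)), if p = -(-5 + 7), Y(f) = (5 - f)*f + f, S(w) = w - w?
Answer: 0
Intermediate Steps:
S(w) = 0
Y(f) = f + f*(5 - f) (Y(f) = f*(5 - f) + f = f + f*(5 - f))
p = -2 (p = -1*2 = -2)
(p - 46)*Y(S(0)) = (-2 - 46)*(0*(6 - 1*0)) = -0*(6 + 0) = -0*6 = -48*0 = 0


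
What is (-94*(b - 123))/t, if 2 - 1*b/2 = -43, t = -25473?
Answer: -1034/8491 ≈ -0.12178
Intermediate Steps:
b = 90 (b = 4 - 2*(-43) = 4 + 86 = 90)
(-94*(b - 123))/t = -94*(90 - 123)/(-25473) = -94*(-33)*(-1/25473) = -1*(-3102)*(-1/25473) = 3102*(-1/25473) = -1034/8491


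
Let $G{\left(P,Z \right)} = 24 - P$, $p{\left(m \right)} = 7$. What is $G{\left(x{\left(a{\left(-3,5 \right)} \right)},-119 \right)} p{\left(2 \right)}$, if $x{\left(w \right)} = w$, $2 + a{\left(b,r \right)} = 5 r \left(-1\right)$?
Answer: $357$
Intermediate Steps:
$a{\left(b,r \right)} = -2 - 5 r$ ($a{\left(b,r \right)} = -2 + 5 r \left(-1\right) = -2 - 5 r$)
$G{\left(x{\left(a{\left(-3,5 \right)} \right)},-119 \right)} p{\left(2 \right)} = \left(24 - \left(-2 - 25\right)\right) 7 = \left(24 - -27\right) 7 = \left(24 + 27\right) 7 = 51 \cdot 7 = 357$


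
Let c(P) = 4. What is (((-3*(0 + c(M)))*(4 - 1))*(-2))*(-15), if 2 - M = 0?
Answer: -1080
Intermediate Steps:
M = 2 (M = 2 - 1*0 = 2 + 0 = 2)
(((-3*(0 + c(M)))*(4 - 1))*(-2))*(-15) = (((-3*(0 + 4))*(4 - 1))*(-2))*(-15) = ((-3*4*3)*(-2))*(-15) = (-12*3*(-2))*(-15) = -36*(-2)*(-15) = 72*(-15) = -1080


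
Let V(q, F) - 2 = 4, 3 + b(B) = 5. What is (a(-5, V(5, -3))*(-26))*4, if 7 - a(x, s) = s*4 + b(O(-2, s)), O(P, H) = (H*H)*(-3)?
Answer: 1976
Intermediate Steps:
O(P, H) = -3*H² (O(P, H) = H²*(-3) = -3*H²)
b(B) = 2 (b(B) = -3 + 5 = 2)
V(q, F) = 6 (V(q, F) = 2 + 4 = 6)
a(x, s) = 5 - 4*s (a(x, s) = 7 - (s*4 + 2) = 7 - (4*s + 2) = 7 - (2 + 4*s) = 7 + (-2 - 4*s) = 5 - 4*s)
(a(-5, V(5, -3))*(-26))*4 = ((5 - 4*6)*(-26))*4 = ((5 - 24)*(-26))*4 = -19*(-26)*4 = 494*4 = 1976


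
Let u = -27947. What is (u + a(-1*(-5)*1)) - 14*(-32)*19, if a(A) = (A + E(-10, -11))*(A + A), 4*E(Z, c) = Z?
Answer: -19410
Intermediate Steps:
E(Z, c) = Z/4
a(A) = 2*A*(-5/2 + A) (a(A) = (A + (1/4)*(-10))*(A + A) = (A - 5/2)*(2*A) = (-5/2 + A)*(2*A) = 2*A*(-5/2 + A))
(u + a(-1*(-5)*1)) - 14*(-32)*19 = (-27947 + (-1*(-5)*1)*(-5 + 2*(-1*(-5)*1))) - 14*(-32)*19 = (-27947 + (5*1)*(-5 + 2*(5*1))) + 448*19 = (-27947 + 5*(-5 + 2*5)) + 8512 = (-27947 + 5*(-5 + 10)) + 8512 = (-27947 + 5*5) + 8512 = (-27947 + 25) + 8512 = -27922 + 8512 = -19410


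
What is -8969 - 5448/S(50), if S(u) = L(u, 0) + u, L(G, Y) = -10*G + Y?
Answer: -671767/75 ≈ -8956.9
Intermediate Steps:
L(G, Y) = Y - 10*G
S(u) = -9*u (S(u) = (0 - 10*u) + u = -10*u + u = -9*u)
-8969 - 5448/S(50) = -8969 - 5448/((-9*50)) = -8969 - 5448/(-450) = -8969 - 5448*(-1)/450 = -8969 - 1*(-908/75) = -8969 + 908/75 = -671767/75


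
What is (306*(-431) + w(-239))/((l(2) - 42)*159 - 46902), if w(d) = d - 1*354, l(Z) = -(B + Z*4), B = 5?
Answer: 132479/55647 ≈ 2.3807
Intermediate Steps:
l(Z) = -5 - 4*Z (l(Z) = -(5 + Z*4) = -(5 + 4*Z) = -5 - 4*Z)
w(d) = -354 + d (w(d) = d - 354 = -354 + d)
(306*(-431) + w(-239))/((l(2) - 42)*159 - 46902) = (306*(-431) + (-354 - 239))/(((-5 - 4*2) - 42)*159 - 46902) = (-131886 - 593)/(((-5 - 8) - 42)*159 - 46902) = -132479/((-13 - 42)*159 - 46902) = -132479/(-55*159 - 46902) = -132479/(-8745 - 46902) = -132479/(-55647) = -132479*(-1/55647) = 132479/55647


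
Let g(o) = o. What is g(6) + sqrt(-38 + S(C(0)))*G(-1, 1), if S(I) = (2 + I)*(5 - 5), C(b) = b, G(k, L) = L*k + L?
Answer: 6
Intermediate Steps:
G(k, L) = L + L*k
S(I) = 0 (S(I) = (2 + I)*0 = 0)
g(6) + sqrt(-38 + S(C(0)))*G(-1, 1) = 6 + sqrt(-38 + 0)*(1*(1 - 1)) = 6 + sqrt(-38)*(1*0) = 6 + (I*sqrt(38))*0 = 6 + 0 = 6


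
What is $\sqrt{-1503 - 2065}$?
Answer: $4 i \sqrt{223} \approx 59.733 i$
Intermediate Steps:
$\sqrt{-1503 - 2065} = \sqrt{-3568} = 4 i \sqrt{223}$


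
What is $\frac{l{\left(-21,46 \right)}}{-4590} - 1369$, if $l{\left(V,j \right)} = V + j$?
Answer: $- \frac{1256747}{918} \approx -1369.0$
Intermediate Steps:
$\frac{l{\left(-21,46 \right)}}{-4590} - 1369 = \frac{-21 + 46}{-4590} - 1369 = 25 \left(- \frac{1}{4590}\right) - 1369 = - \frac{5}{918} - 1369 = - \frac{1256747}{918}$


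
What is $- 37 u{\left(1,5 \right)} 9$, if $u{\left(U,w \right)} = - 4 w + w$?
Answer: $4995$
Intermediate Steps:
$u{\left(U,w \right)} = - 3 w$
$- 37 u{\left(1,5 \right)} 9 = - 37 \left(\left(-3\right) 5\right) 9 = \left(-37\right) \left(-15\right) 9 = 555 \cdot 9 = 4995$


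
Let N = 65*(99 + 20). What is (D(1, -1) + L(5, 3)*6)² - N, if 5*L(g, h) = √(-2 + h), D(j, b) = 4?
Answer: -192699/25 ≈ -7708.0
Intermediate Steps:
L(g, h) = √(-2 + h)/5
N = 7735 (N = 65*119 = 7735)
(D(1, -1) + L(5, 3)*6)² - N = (4 + (√(-2 + 3)/5)*6)² - 1*7735 = (4 + (√1/5)*6)² - 7735 = (4 + ((⅕)*1)*6)² - 7735 = (4 + (⅕)*6)² - 7735 = (4 + 6/5)² - 7735 = (26/5)² - 7735 = 676/25 - 7735 = -192699/25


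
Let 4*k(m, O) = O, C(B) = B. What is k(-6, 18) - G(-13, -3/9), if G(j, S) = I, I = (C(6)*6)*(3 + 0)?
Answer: -207/2 ≈ -103.50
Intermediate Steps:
I = 108 (I = (6*6)*(3 + 0) = 36*3 = 108)
G(j, S) = 108
k(m, O) = O/4
k(-6, 18) - G(-13, -3/9) = (¼)*18 - 1*108 = 9/2 - 108 = -207/2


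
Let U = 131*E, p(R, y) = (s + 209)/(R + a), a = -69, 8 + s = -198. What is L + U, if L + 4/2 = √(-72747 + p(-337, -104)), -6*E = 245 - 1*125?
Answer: -2622 + 13*I*√70954590/406 ≈ -2622.0 + 269.72*I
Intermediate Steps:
s = -206 (s = -8 - 198 = -206)
E = -20 (E = -(245 - 1*125)/6 = -(245 - 125)/6 = -⅙*120 = -20)
p(R, y) = 3/(-69 + R) (p(R, y) = (-206 + 209)/(R - 69) = 3/(-69 + R))
U = -2620 (U = 131*(-20) = -2620)
L = -2 + 13*I*√70954590/406 (L = -2 + √(-72747 + 3/(-69 - 337)) = -2 + √(-72747 + 3/(-406)) = -2 + √(-72747 + 3*(-1/406)) = -2 + √(-72747 - 3/406) = -2 + √(-29535285/406) = -2 + 13*I*√70954590/406 ≈ -2.0 + 269.72*I)
L + U = (-2 + 13*I*√70954590/406) - 2620 = -2622 + 13*I*√70954590/406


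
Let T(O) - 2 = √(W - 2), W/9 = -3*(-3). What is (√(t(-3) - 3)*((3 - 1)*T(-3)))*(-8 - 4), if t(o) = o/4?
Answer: 12*I*√15*(-2 - √79) ≈ -506.04*I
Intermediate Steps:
t(o) = o/4 (t(o) = o*(¼) = o/4)
W = 81 (W = 9*(-3*(-3)) = 9*9 = 81)
T(O) = 2 + √79 (T(O) = 2 + √(81 - 2) = 2 + √79)
(√(t(-3) - 3)*((3 - 1)*T(-3)))*(-8 - 4) = (√((¼)*(-3) - 3)*((3 - 1)*(2 + √79)))*(-8 - 4) = (√(-¾ - 3)*(2*(2 + √79)))*(-12) = (√(-15/4)*(4 + 2*√79))*(-12) = ((I*√15/2)*(4 + 2*√79))*(-12) = (I*√15*(4 + 2*√79)/2)*(-12) = -6*I*√15*(4 + 2*√79)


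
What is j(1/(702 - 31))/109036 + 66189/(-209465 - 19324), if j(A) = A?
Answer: -146745330415/507240160548 ≈ -0.28930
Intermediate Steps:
j(1/(702 - 31))/109036 + 66189/(-209465 - 19324) = 1/((702 - 31)*109036) + 66189/(-209465 - 19324) = (1/109036)/671 + 66189/(-228789) = (1/671)*(1/109036) + 66189*(-1/228789) = 1/73163156 - 22063/76263 = -146745330415/507240160548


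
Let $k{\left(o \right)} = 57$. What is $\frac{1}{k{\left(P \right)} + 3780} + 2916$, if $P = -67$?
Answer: $\frac{11188693}{3837} \approx 2916.0$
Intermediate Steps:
$\frac{1}{k{\left(P \right)} + 3780} + 2916 = \frac{1}{57 + 3780} + 2916 = \frac{1}{3837} + 2916 = \frac{11188693}{3837}$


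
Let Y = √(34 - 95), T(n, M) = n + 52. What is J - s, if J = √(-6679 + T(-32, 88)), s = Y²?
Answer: 61 + I*√6659 ≈ 61.0 + 81.603*I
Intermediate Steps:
T(n, M) = 52 + n
Y = I*√61 (Y = √(-61) = I*√61 ≈ 7.8102*I)
s = -61 (s = (I*√61)² = -61)
J = I*√6659 (J = √(-6679 + (52 - 32)) = √(-6679 + 20) = √(-6659) = I*√6659 ≈ 81.603*I)
J - s = I*√6659 - 1*(-61) = I*√6659 + 61 = 61 + I*√6659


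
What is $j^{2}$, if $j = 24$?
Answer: $576$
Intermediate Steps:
$j^{2} = 24^{2} = 576$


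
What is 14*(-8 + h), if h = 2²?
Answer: -56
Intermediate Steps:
h = 4
14*(-8 + h) = 14*(-8 + 4) = 14*(-4) = -56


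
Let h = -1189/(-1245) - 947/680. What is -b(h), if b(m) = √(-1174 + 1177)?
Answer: -√3 ≈ -1.7320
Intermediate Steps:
h = -74099/169320 (h = -1189*(-1/1245) - 947*1/680 = 1189/1245 - 947/680 = -74099/169320 ≈ -0.43763)
b(m) = √3
-b(h) = -√3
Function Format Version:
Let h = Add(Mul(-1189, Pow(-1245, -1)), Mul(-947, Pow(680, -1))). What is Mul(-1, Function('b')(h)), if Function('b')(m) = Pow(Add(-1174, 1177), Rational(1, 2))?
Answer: Mul(-1, Pow(3, Rational(1, 2))) ≈ -1.7320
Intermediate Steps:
h = Rational(-74099, 169320) (h = Add(Mul(-1189, Rational(-1, 1245)), Mul(-947, Rational(1, 680))) = Add(Rational(1189, 1245), Rational(-947, 680)) = Rational(-74099, 169320) ≈ -0.43763)
Function('b')(m) = Pow(3, Rational(1, 2))
Mul(-1, Function('b')(h)) = Mul(-1, Pow(3, Rational(1, 2)))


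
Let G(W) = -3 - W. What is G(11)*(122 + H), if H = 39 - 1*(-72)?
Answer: -3262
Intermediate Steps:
H = 111 (H = 39 + 72 = 111)
G(11)*(122 + H) = (-3 - 1*11)*(122 + 111) = (-3 - 11)*233 = -14*233 = -3262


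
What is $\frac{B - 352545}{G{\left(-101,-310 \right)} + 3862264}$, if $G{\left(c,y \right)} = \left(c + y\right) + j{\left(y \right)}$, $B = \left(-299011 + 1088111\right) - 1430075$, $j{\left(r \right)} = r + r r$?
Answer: $- \frac{993520}{3957643} \approx -0.25104$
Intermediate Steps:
$j{\left(r \right)} = r + r^{2}$
$B = -640975$ ($B = 789100 - 1430075 = -640975$)
$G{\left(c,y \right)} = c + y + y \left(1 + y\right)$ ($G{\left(c,y \right)} = \left(c + y\right) + y \left(1 + y\right) = c + y + y \left(1 + y\right)$)
$\frac{B - 352545}{G{\left(-101,-310 \right)} + 3862264} = \frac{-640975 - 352545}{\left(-101 - 310 - 310 \left(1 - 310\right)\right) + 3862264} = - \frac{993520}{\left(-101 - 310 - -95790\right) + 3862264} = - \frac{993520}{\left(-101 - 310 + 95790\right) + 3862264} = - \frac{993520}{95379 + 3862264} = - \frac{993520}{3957643}$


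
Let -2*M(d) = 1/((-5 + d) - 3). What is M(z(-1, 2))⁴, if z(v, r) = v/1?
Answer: 1/104976 ≈ 9.5260e-6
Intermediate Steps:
z(v, r) = v (z(v, r) = v*1 = v)
M(d) = -1/(2*(-8 + d)) (M(d) = -1/(2*((-5 + d) - 3)) = -1/(2*(-8 + d)))
M(z(-1, 2))⁴ = (-1/(-16 + 2*(-1)))⁴ = (-1/(-16 - 2))⁴ = (-1/(-18))⁴ = (-1*(-1/18))⁴ = (1/18)⁴ = 1/104976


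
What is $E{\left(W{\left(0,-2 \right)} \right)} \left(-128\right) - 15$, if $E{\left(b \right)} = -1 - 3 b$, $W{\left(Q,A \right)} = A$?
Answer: $-655$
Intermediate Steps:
$E{\left(b \right)} = -1 - 3 b$
$E{\left(W{\left(0,-2 \right)} \right)} \left(-128\right) - 15 = \left(-1 - -6\right) \left(-128\right) - 15 = \left(-1 + 6\right) \left(-128\right) - 15 = 5 \left(-128\right) - 15 = -640 - 15 = -655$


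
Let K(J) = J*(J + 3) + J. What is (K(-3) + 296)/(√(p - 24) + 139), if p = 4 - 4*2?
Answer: 40727/19349 - 586*I*√7/19349 ≈ 2.1049 - 0.080129*I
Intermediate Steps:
p = -4 (p = 4 - 8 = -4)
K(J) = J + J*(3 + J) (K(J) = J*(3 + J) + J = J + J*(3 + J))
(K(-3) + 296)/(√(p - 24) + 139) = (-3*(4 - 3) + 296)/(√(-4 - 24) + 139) = (-3*1 + 296)/(√(-28) + 139) = (-3 + 296)/(2*I*√7 + 139) = 293/(139 + 2*I*√7)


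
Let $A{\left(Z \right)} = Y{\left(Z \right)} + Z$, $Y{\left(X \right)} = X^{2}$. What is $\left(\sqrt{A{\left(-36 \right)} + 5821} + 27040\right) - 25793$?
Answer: $1247 + \sqrt{7081} \approx 1331.1$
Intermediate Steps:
$A{\left(Z \right)} = Z + Z^{2}$ ($A{\left(Z \right)} = Z^{2} + Z = Z + Z^{2}$)
$\left(\sqrt{A{\left(-36 \right)} + 5821} + 27040\right) - 25793 = \left(\sqrt{- 36 \left(1 - 36\right) + 5821} + 27040\right) - 25793 = \left(\sqrt{\left(-36\right) \left(-35\right) + 5821} + 27040\right) - 25793 = \left(\sqrt{1260 + 5821} + 27040\right) - 25793 = \left(\sqrt{7081} + 27040\right) - 25793 = \left(27040 + \sqrt{7081}\right) - 25793 = 1247 + \sqrt{7081}$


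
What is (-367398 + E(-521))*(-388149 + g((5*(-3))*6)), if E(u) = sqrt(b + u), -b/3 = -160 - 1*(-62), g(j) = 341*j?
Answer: 153880610922 - 418839*I*sqrt(227) ≈ 1.5388e+11 - 6.3104e+6*I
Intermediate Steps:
b = 294 (b = -3*(-160 - 1*(-62)) = -3*(-160 + 62) = -3*(-98) = 294)
E(u) = sqrt(294 + u)
(-367398 + E(-521))*(-388149 + g((5*(-3))*6)) = (-367398 + sqrt(294 - 521))*(-388149 + 341*((5*(-3))*6)) = (-367398 + sqrt(-227))*(-388149 + 341*(-15*6)) = (-367398 + I*sqrt(227))*(-388149 + 341*(-90)) = (-367398 + I*sqrt(227))*(-388149 - 30690) = (-367398 + I*sqrt(227))*(-418839) = 153880610922 - 418839*I*sqrt(227)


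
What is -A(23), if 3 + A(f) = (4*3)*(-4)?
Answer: 51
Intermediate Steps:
A(f) = -51 (A(f) = -3 + (4*3)*(-4) = -3 + 12*(-4) = -3 - 48 = -51)
-A(23) = -1*(-51) = 51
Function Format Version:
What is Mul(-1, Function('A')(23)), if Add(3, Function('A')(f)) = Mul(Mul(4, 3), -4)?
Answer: 51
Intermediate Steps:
Function('A')(f) = -51 (Function('A')(f) = Add(-3, Mul(Mul(4, 3), -4)) = Add(-3, Mul(12, -4)) = Add(-3, -48) = -51)
Mul(-1, Function('A')(23)) = Mul(-1, -51) = 51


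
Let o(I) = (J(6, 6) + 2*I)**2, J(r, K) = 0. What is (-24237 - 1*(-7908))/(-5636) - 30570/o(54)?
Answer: 757039/2739096 ≈ 0.27638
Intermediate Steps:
o(I) = 4*I**2 (o(I) = (0 + 2*I)**2 = (2*I)**2 = 4*I**2)
(-24237 - 1*(-7908))/(-5636) - 30570/o(54) = (-24237 - 1*(-7908))/(-5636) - 30570/(4*54**2) = (-24237 + 7908)*(-1/5636) - 30570/(4*2916) = -16329*(-1/5636) - 30570/11664 = 16329/5636 - 30570*1/11664 = 16329/5636 - 5095/1944 = 757039/2739096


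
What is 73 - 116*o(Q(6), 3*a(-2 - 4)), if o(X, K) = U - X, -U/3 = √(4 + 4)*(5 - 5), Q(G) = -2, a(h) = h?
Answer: -159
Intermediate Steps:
U = 0 (U = -3*√(4 + 4)*(5 - 5) = -3*√8*0 = -3*2*√2*0 = -3*0 = 0)
o(X, K) = -X (o(X, K) = 0 - X = -X)
73 - 116*o(Q(6), 3*a(-2 - 4)) = 73 - (-116)*(-2) = 73 - 116*2 = 73 - 232 = -159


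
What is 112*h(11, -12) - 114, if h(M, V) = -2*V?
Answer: 2574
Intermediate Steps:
112*h(11, -12) - 114 = 112*(-2*(-12)) - 114 = 112*24 - 114 = 2688 - 114 = 2574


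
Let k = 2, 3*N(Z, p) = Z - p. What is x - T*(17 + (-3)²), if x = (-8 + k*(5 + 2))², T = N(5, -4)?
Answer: -42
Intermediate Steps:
N(Z, p) = -p/3 + Z/3 (N(Z, p) = (Z - p)/3 = -p/3 + Z/3)
T = 3 (T = -⅓*(-4) + (⅓)*5 = 4/3 + 5/3 = 3)
x = 36 (x = (-8 + 2*(5 + 2))² = (-8 + 2*7)² = (-8 + 14)² = 6² = 36)
x - T*(17 + (-3)²) = 36 - 3*(17 + (-3)²) = 36 - 3*(17 + 9) = 36 - 3*26 = 36 - 1*78 = 36 - 78 = -42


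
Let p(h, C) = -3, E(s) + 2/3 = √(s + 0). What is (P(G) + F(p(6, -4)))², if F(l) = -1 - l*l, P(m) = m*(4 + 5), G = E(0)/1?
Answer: 256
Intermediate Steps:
E(s) = -⅔ + √s (E(s) = -⅔ + √(s + 0) = -⅔ + √s)
G = -⅔ (G = (-⅔ + √0)/1 = (-⅔ + 0)*1 = -⅔*1 = -⅔ ≈ -0.66667)
P(m) = 9*m (P(m) = m*9 = 9*m)
F(l) = -1 - l²
(P(G) + F(p(6, -4)))² = (9*(-⅔) + (-1 - 1*(-3)²))² = (-6 + (-1 - 1*9))² = (-6 + (-1 - 9))² = (-6 - 10)² = (-16)² = 256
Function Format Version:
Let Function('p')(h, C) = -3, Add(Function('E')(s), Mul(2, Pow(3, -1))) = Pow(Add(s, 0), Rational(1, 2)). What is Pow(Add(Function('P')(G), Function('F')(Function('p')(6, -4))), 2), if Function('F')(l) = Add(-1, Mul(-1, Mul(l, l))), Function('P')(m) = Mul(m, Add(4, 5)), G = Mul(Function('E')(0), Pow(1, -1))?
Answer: 256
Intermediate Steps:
Function('E')(s) = Add(Rational(-2, 3), Pow(s, Rational(1, 2))) (Function('E')(s) = Add(Rational(-2, 3), Pow(Add(s, 0), Rational(1, 2))) = Add(Rational(-2, 3), Pow(s, Rational(1, 2))))
G = Rational(-2, 3) (G = Mul(Add(Rational(-2, 3), Pow(0, Rational(1, 2))), Pow(1, -1)) = Mul(Add(Rational(-2, 3), 0), 1) = Mul(Rational(-2, 3), 1) = Rational(-2, 3) ≈ -0.66667)
Function('P')(m) = Mul(9, m) (Function('P')(m) = Mul(m, 9) = Mul(9, m))
Function('F')(l) = Add(-1, Mul(-1, Pow(l, 2)))
Pow(Add(Function('P')(G), Function('F')(Function('p')(6, -4))), 2) = Pow(Add(Mul(9, Rational(-2, 3)), Add(-1, Mul(-1, Pow(-3, 2)))), 2) = Pow(Add(-6, Add(-1, Mul(-1, 9))), 2) = Pow(Add(-6, Add(-1, -9)), 2) = Pow(Add(-6, -10), 2) = Pow(-16, 2) = 256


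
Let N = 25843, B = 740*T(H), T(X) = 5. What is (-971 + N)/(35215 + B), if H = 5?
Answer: 24872/38915 ≈ 0.63914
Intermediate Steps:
B = 3700 (B = 740*5 = 3700)
(-971 + N)/(35215 + B) = (-971 + 25843)/(35215 + 3700) = 24872/38915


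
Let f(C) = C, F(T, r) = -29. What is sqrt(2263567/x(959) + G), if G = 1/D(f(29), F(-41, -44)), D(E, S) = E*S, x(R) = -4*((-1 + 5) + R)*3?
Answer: I*sqrt(611078520363)/55854 ≈ 13.996*I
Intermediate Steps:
x(R) = -48 - 12*R (x(R) = -4*(4 + R)*3 = (-16 - 4*R)*3 = -48 - 12*R)
G = -1/841 (G = 1/(29*(-29)) = 1/(-841) = -1/841 ≈ -0.0011891)
sqrt(2263567/x(959) + G) = sqrt(2263567/(-48 - 12*959) - 1/841) = sqrt(2263567/(-48 - 11508) - 1/841) = sqrt(2263567/(-11556) - 1/841) = sqrt(2263567*(-1/11556) - 1/841) = sqrt(-2263567/11556 - 1/841) = sqrt(-1903671403/9718596) = I*sqrt(611078520363)/55854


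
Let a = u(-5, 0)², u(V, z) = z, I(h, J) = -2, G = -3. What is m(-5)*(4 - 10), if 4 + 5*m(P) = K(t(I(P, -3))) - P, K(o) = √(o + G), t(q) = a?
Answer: -6/5 - 6*I*√3/5 ≈ -1.2 - 2.0785*I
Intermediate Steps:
a = 0 (a = 0² = 0)
t(q) = 0
K(o) = √(-3 + o) (K(o) = √(o - 3) = √(-3 + o))
m(P) = -⅘ - P/5 + I*√3/5 (m(P) = -⅘ + (√(-3 + 0) - P)/5 = -⅘ + (√(-3) - P)/5 = -⅘ + (I*√3 - P)/5 = -⅘ + (-P + I*√3)/5 = -⅘ + (-P/5 + I*√3/5) = -⅘ - P/5 + I*√3/5)
m(-5)*(4 - 10) = (-⅘ - ⅕*(-5) + I*√3/5)*(4 - 10) = (-⅘ + 1 + I*√3/5)*(-6) = (⅕ + I*√3/5)*(-6) = -6/5 - 6*I*√3/5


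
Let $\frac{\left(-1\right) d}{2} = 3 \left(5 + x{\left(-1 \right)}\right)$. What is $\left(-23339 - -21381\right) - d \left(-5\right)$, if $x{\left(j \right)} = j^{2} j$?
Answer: $-2078$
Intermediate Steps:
$x{\left(j \right)} = j^{3}$
$d = -24$ ($d = - 2 \cdot 3 \left(5 + \left(-1\right)^{3}\right) = - 2 \cdot 3 \left(5 - 1\right) = - 2 \cdot 3 \cdot 4 = \left(-2\right) 12 = -24$)
$\left(-23339 - -21381\right) - d \left(-5\right) = \left(-23339 - -21381\right) - \left(-24\right) \left(-5\right) = \left(-23339 + 21381\right) - 120 = -1958 - 120 = -2078$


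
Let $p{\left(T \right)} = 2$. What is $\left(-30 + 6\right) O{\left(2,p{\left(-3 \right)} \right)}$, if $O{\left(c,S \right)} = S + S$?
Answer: $-96$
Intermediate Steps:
$O{\left(c,S \right)} = 2 S$
$\left(-30 + 6\right) O{\left(2,p{\left(-3 \right)} \right)} = \left(-30 + 6\right) 2 \cdot 2 = \left(-24\right) 4 = -96$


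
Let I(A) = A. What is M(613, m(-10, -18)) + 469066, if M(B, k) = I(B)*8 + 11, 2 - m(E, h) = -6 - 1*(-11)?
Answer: 473981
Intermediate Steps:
m(E, h) = -3 (m(E, h) = 2 - (-6 - 1*(-11)) = 2 - (-6 + 11) = 2 - 1*5 = 2 - 5 = -3)
M(B, k) = 11 + 8*B (M(B, k) = B*8 + 11 = 8*B + 11 = 11 + 8*B)
M(613, m(-10, -18)) + 469066 = (11 + 8*613) + 469066 = (11 + 4904) + 469066 = 4915 + 469066 = 473981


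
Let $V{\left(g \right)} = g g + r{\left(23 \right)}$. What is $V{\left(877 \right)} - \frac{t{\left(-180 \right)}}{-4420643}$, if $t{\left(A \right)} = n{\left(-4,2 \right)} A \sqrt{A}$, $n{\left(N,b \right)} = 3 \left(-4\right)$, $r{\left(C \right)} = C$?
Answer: $769152 + \frac{12960 i \sqrt{5}}{4420643} \approx 7.6915 \cdot 10^{5} + 0.0065555 i$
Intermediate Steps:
$n{\left(N,b \right)} = -12$
$t{\left(A \right)} = - 12 A^{\frac{3}{2}}$ ($t{\left(A \right)} = - 12 A \sqrt{A} = - 12 A^{\frac{3}{2}}$)
$V{\left(g \right)} = 23 + g^{2}$ ($V{\left(g \right)} = g g + 23 = g^{2} + 23 = 23 + g^{2}$)
$V{\left(877 \right)} - \frac{t{\left(-180 \right)}}{-4420643} = \left(23 + 877^{2}\right) - \frac{\left(-12\right) \left(-180\right)^{\frac{3}{2}}}{-4420643} = \left(23 + 769129\right) - - 12 \left(- 1080 i \sqrt{5}\right) \left(- \frac{1}{4420643}\right) = 769152 - 12960 i \sqrt{5} \left(- \frac{1}{4420643}\right) = 769152 - - \frac{12960 i \sqrt{5}}{4420643} = 769152 + \frac{12960 i \sqrt{5}}{4420643}$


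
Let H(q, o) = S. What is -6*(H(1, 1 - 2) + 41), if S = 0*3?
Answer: -246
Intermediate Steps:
S = 0
H(q, o) = 0
-6*(H(1, 1 - 2) + 41) = -6*(0 + 41) = -6*41 = -246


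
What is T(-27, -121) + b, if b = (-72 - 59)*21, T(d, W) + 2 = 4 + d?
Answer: -2776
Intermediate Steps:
T(d, W) = 2 + d (T(d, W) = -2 + (4 + d) = 2 + d)
b = -2751 (b = -131*21 = -2751)
T(-27, -121) + b = (2 - 27) - 2751 = -25 - 2751 = -2776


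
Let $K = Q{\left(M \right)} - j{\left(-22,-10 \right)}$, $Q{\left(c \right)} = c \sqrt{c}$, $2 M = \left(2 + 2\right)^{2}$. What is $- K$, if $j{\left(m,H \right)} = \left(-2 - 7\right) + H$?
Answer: $-19 - 16 \sqrt{2} \approx -41.627$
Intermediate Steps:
$j{\left(m,H \right)} = -9 + H$
$M = 8$ ($M = \frac{\left(2 + 2\right)^{2}}{2} = \frac{4^{2}}{2} = \frac{1}{2} \cdot 16 = 8$)
$Q{\left(c \right)} = c^{\frac{3}{2}}$
$K = 19 + 16 \sqrt{2}$ ($K = 8^{\frac{3}{2}} - \left(-9 - 10\right) = 16 \sqrt{2} - -19 = 16 \sqrt{2} + 19 = 19 + 16 \sqrt{2} \approx 41.627$)
$- K = - (19 + 16 \sqrt{2}) = -19 - 16 \sqrt{2}$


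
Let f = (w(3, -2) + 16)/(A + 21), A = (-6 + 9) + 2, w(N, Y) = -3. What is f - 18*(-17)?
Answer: 613/2 ≈ 306.50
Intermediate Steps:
A = 5 (A = 3 + 2 = 5)
f = ½ (f = (-3 + 16)/(5 + 21) = 13/26 = 13*(1/26) = ½ ≈ 0.50000)
f - 18*(-17) = ½ - 18*(-17) = ½ + 306 = 613/2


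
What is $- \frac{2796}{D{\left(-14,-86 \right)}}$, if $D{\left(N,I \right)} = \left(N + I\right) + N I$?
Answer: $- \frac{233}{92} \approx -2.5326$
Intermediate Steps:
$D{\left(N,I \right)} = I + N + I N$ ($D{\left(N,I \right)} = \left(I + N\right) + I N = I + N + I N$)
$- \frac{2796}{D{\left(-14,-86 \right)}} = - \frac{2796}{-86 - 14 - -1204} = - \frac{2796}{-86 - 14 + 1204} = - \frac{2796}{1104} = \left(-2796\right) \frac{1}{1104} = - \frac{233}{92}$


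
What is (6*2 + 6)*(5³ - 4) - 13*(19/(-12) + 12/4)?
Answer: 25915/12 ≈ 2159.6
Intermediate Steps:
(6*2 + 6)*(5³ - 4) - 13*(19/(-12) + 12/4) = (12 + 6)*(125 - 4) - 13*(19*(-1/12) + 12*(¼)) = 18*121 - 13*(-19/12 + 3) = 2178 - 13*17/12 = 2178 - 221/12 = 25915/12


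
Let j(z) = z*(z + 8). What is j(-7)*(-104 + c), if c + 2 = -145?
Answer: 1757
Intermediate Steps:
j(z) = z*(8 + z)
c = -147 (c = -2 - 145 = -147)
j(-7)*(-104 + c) = (-7*(8 - 7))*(-104 - 147) = -7*1*(-251) = -7*(-251) = 1757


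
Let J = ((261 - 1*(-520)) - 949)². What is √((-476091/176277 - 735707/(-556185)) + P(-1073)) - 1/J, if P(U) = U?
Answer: -1/28224 + 7*I*√477916800849067316205/4668696345 ≈ -3.5431e-5 + 32.778*I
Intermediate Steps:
J = 28224 (J = ((261 + 520) - 949)² = (781 - 949)² = (-168)² = 28224)
√((-476091/176277 - 735707/(-556185)) + P(-1073)) - 1/J = √((-476091/176277 - 735707/(-556185)) - 1073) - 1/28224 = √((-476091*1/176277 - 735707*(-1/556185)) - 1073) - 1*1/28224 = √((-158697/58759 + 105101/79455) - 1073) - 1/28224 = √(-6433640476/4668696345 - 1073) - 1/28224 = √(-5015944818661/4668696345) - 1/28224 = 7*I*√477916800849067316205/4668696345 - 1/28224 = -1/28224 + 7*I*√477916800849067316205/4668696345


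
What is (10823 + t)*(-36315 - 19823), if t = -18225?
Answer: 415533476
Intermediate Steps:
(10823 + t)*(-36315 - 19823) = (10823 - 18225)*(-36315 - 19823) = -7402*(-56138) = 415533476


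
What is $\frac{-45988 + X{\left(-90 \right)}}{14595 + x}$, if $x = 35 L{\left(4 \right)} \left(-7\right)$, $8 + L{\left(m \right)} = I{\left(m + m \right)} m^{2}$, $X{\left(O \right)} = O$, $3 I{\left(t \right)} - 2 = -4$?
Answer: $- \frac{138234}{57505} \approx -2.4039$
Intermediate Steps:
$I{\left(t \right)} = - \frac{2}{3}$ ($I{\left(t \right)} = \frac{2}{3} + \frac{1}{3} \left(-4\right) = \frac{2}{3} - \frac{4}{3} = - \frac{2}{3}$)
$L{\left(m \right)} = -8 - \frac{2 m^{2}}{3}$
$x = \frac{13720}{3}$ ($x = 35 \left(-8 - \frac{2 \cdot 4^{2}}{3}\right) \left(-7\right) = 35 \left(-8 - \frac{32}{3}\right) \left(-7\right) = 35 \left(- \frac{56}{3}\right) \left(-7\right) = \left(- \frac{1960}{3}\right) \left(-7\right) = \frac{13720}{3} \approx 4573.3$)
$\frac{-45988 + X{\left(-90 \right)}}{14595 + x} = \frac{-45988 - 90}{14595 + \frac{13720}{3}} = - \frac{46078}{\frac{57505}{3}} = \left(-46078\right) \frac{3}{57505} = - \frac{138234}{57505}$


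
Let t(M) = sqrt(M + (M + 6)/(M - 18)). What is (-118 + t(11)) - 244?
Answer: -362 + 2*sqrt(105)/7 ≈ -359.07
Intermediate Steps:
t(M) = sqrt(M + (6 + M)/(-18 + M))
(-118 + t(11)) - 244 = (-118 + sqrt((6 + 11 + 11*(-18 + 11))/(-18 + 11))) - 244 = (-118 + sqrt((6 + 11 + 11*(-7))/(-7))) - 244 = (-118 + sqrt(-(6 + 11 - 77)/7)) - 244 = (-118 + sqrt(-1/7*(-60))) - 244 = (-118 + sqrt(60/7)) - 244 = (-118 + 2*sqrt(105)/7) - 244 = -362 + 2*sqrt(105)/7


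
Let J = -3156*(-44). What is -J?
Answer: -138864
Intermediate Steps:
J = 138864
-J = -1*138864 = -138864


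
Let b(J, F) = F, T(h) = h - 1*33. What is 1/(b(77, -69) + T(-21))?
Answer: -1/123 ≈ -0.0081301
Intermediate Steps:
T(h) = -33 + h (T(h) = h - 33 = -33 + h)
1/(b(77, -69) + T(-21)) = 1/(-69 + (-33 - 21)) = 1/(-69 - 54) = 1/(-123) = -1/123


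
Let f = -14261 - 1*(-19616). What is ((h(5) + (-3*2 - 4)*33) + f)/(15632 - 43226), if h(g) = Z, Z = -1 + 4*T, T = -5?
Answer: -278/1533 ≈ -0.18134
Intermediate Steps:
Z = -21 (Z = -1 + 4*(-5) = -1 - 20 = -21)
h(g) = -21
f = 5355 (f = -14261 + 19616 = 5355)
((h(5) + (-3*2 - 4)*33) + f)/(15632 - 43226) = ((-21 + (-3*2 - 4)*33) + 5355)/(15632 - 43226) = ((-21 + (-6 - 4)*33) + 5355)/(-27594) = ((-21 - 10*33) + 5355)*(-1/27594) = ((-21 - 330) + 5355)*(-1/27594) = (-351 + 5355)*(-1/27594) = 5004*(-1/27594) = -278/1533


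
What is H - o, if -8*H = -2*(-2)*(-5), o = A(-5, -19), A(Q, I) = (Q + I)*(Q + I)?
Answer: -1147/2 ≈ -573.50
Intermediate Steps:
A(Q, I) = (I + Q)² (A(Q, I) = (I + Q)*(I + Q) = (I + Q)²)
o = 576 (o = (-19 - 5)² = (-24)² = 576)
H = 5/2 (H = -(-2*(-2))*(-5)/8 = -(-5)/2 = -⅛*(-20) = 5/2 ≈ 2.5000)
H - o = 5/2 - 1*576 = 5/2 - 576 = -1147/2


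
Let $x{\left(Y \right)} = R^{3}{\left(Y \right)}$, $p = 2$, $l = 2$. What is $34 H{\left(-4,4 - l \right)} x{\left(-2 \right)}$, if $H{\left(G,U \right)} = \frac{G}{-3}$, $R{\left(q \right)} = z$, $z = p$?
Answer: $\frac{1088}{3} \approx 362.67$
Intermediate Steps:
$z = 2$
$R{\left(q \right)} = 2$
$x{\left(Y \right)} = 8$ ($x{\left(Y \right)} = 2^{3} = 8$)
$H{\left(G,U \right)} = - \frac{G}{3}$ ($H{\left(G,U \right)} = G \left(- \frac{1}{3}\right) = - \frac{G}{3}$)
$34 H{\left(-4,4 - l \right)} x{\left(-2 \right)} = 34 \left(\left(- \frac{1}{3}\right) \left(-4\right)\right) 8 = 34 \cdot \frac{4}{3} \cdot 8 = \frac{136}{3} \cdot 8 = \frac{1088}{3}$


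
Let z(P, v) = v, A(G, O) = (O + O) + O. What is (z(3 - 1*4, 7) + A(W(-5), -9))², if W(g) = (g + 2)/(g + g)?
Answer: 400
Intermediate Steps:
W(g) = (2 + g)/(2*g) (W(g) = (2 + g)/((2*g)) = (2 + g)*(1/(2*g)) = (2 + g)/(2*g))
A(G, O) = 3*O (A(G, O) = 2*O + O = 3*O)
(z(3 - 1*4, 7) + A(W(-5), -9))² = (7 + 3*(-9))² = (7 - 27)² = (-20)² = 400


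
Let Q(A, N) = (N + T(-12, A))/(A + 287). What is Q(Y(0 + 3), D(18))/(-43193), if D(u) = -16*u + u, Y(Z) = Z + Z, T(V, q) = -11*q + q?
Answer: 330/12655549 ≈ 2.6076e-5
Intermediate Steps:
T(V, q) = -10*q
Y(Z) = 2*Z
D(u) = -15*u
Q(A, N) = (N - 10*A)/(287 + A) (Q(A, N) = (N - 10*A)/(A + 287) = (N - 10*A)/(287 + A))
Q(Y(0 + 3), D(18))/(-43193) = ((-15*18 - 20*(0 + 3))/(287 + 2*(0 + 3)))/(-43193) = ((-270 - 20*3)/(287 + 2*3))*(-1/43193) = ((-270 - 10*6)/(287 + 6))*(-1/43193) = ((-270 - 60)/293)*(-1/43193) = ((1/293)*(-330))*(-1/43193) = -330/293*(-1/43193) = 330/12655549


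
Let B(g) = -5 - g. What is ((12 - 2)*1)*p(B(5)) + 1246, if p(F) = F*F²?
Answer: -8754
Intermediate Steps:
p(F) = F³
((12 - 2)*1)*p(B(5)) + 1246 = ((12 - 2)*1)*(-5 - 1*5)³ + 1246 = (10*1)*(-5 - 5)³ + 1246 = 10*(-10)³ + 1246 = 10*(-1000) + 1246 = -10000 + 1246 = -8754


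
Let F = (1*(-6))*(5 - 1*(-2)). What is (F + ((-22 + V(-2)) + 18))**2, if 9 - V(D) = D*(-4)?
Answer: 2025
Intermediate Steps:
F = -42 (F = -6*(5 + 2) = -6*7 = -42)
V(D) = 9 + 4*D (V(D) = 9 - D*(-4) = 9 - (-4)*D = 9 + 4*D)
(F + ((-22 + V(-2)) + 18))**2 = (-42 + ((-22 + (9 + 4*(-2))) + 18))**2 = (-42 + ((-22 + (9 - 8)) + 18))**2 = (-42 + ((-22 + 1) + 18))**2 = (-42 + (-21 + 18))**2 = (-42 - 3)**2 = (-45)**2 = 2025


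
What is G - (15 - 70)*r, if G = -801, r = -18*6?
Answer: -6741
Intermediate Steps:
r = -108
G - (15 - 70)*r = -801 - (15 - 70)*(-108) = -801 - (-55)*(-108) = -801 - 1*5940 = -801 - 5940 = -6741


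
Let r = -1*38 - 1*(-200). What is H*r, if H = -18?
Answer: -2916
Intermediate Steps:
r = 162 (r = -38 + 200 = 162)
H*r = -18*162 = -2916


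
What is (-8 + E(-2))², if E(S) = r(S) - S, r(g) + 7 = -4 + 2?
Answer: 225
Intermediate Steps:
r(g) = -9 (r(g) = -7 + (-4 + 2) = -7 - 2 = -9)
E(S) = -9 - S
(-8 + E(-2))² = (-8 + (-9 - 1*(-2)))² = (-8 + (-9 + 2))² = (-8 - 7)² = (-15)² = 225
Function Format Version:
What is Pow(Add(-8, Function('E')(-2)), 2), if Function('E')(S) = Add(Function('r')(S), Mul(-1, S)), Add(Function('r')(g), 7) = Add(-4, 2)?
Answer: 225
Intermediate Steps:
Function('r')(g) = -9 (Function('r')(g) = Add(-7, Add(-4, 2)) = Add(-7, -2) = -9)
Function('E')(S) = Add(-9, Mul(-1, S))
Pow(Add(-8, Function('E')(-2)), 2) = Pow(Add(-8, Add(-9, Mul(-1, -2))), 2) = Pow(Add(-8, Add(-9, 2)), 2) = Pow(Add(-8, -7), 2) = Pow(-15, 2) = 225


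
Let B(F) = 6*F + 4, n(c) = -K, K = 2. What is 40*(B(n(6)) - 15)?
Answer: -920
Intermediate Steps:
n(c) = -2 (n(c) = -1*2 = -2)
B(F) = 4 + 6*F
40*(B(n(6)) - 15) = 40*((4 + 6*(-2)) - 15) = 40*((4 - 12) - 15) = 40*(-8 - 15) = 40*(-23) = -920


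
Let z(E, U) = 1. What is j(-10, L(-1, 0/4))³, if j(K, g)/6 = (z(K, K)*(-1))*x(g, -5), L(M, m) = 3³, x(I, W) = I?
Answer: -4251528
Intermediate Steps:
L(M, m) = 27
j(K, g) = -6*g (j(K, g) = 6*((1*(-1))*g) = 6*(-g) = -6*g)
j(-10, L(-1, 0/4))³ = (-6*27)³ = (-162)³ = -4251528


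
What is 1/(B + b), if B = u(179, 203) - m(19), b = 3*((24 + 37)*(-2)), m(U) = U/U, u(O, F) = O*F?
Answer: 1/35970 ≈ 2.7801e-5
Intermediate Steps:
u(O, F) = F*O
m(U) = 1
b = -366 (b = 3*(61*(-2)) = 3*(-122) = -366)
B = 36336 (B = 203*179 - 1*1 = 36337 - 1 = 36336)
1/(B + b) = 1/(36336 - 366) = 1/35970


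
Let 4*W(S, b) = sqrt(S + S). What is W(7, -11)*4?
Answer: sqrt(14) ≈ 3.7417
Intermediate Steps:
W(S, b) = sqrt(2)*sqrt(S)/4 (W(S, b) = sqrt(S + S)/4 = sqrt(2*S)/4 = (sqrt(2)*sqrt(S))/4 = sqrt(2)*sqrt(S)/4)
W(7, -11)*4 = (sqrt(2)*sqrt(7)/4)*4 = (sqrt(14)/4)*4 = sqrt(14)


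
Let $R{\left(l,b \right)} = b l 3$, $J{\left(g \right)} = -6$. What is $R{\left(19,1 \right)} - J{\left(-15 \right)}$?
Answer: $63$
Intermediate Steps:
$R{\left(l,b \right)} = 3 b l$
$R{\left(19,1 \right)} - J{\left(-15 \right)} = 3 \cdot 1 \cdot 19 - -6 = 57 + 6 = 63$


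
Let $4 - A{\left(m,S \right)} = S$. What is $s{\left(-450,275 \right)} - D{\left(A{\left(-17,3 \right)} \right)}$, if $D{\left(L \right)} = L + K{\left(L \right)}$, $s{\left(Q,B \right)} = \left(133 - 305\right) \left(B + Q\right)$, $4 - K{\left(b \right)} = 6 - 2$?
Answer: $30099$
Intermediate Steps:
$K{\left(b \right)} = 0$ ($K{\left(b \right)} = 4 - \left(6 - 2\right) = 4 - 4 = 0$)
$A{\left(m,S \right)} = 4 - S$
$s{\left(Q,B \right)} = - 172 B - 172 Q$ ($s{\left(Q,B \right)} = - 172 \left(B + Q\right) = - 172 B - 172 Q$)
$D{\left(L \right)} = L$ ($D{\left(L \right)} = L + 0 = L$)
$s{\left(-450,275 \right)} - D{\left(A{\left(-17,3 \right)} \right)} = \left(\left(-172\right) 275 - -77400\right) - \left(4 - 3\right) = \left(-47300 + 77400\right) - \left(4 - 3\right) = 30100 - 1 = 30099$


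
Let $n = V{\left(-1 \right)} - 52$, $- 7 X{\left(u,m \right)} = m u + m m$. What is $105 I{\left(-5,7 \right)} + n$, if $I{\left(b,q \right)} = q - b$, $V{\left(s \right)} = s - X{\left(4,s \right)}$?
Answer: $\frac{8446}{7} \approx 1206.6$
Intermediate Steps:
$X{\left(u,m \right)} = - \frac{m^{2}}{7} - \frac{m u}{7}$ ($X{\left(u,m \right)} = - \frac{m u + m m}{7} = - \frac{m u + m^{2}}{7} = - \frac{m^{2} + m u}{7} = - \frac{m^{2}}{7} - \frac{m u}{7}$)
$V{\left(s \right)} = s + \frac{s \left(4 + s\right)}{7}$ ($V{\left(s \right)} = s - - \frac{s \left(s + 4\right)}{7} = s - - \frac{s \left(4 + s\right)}{7} = s + \frac{s \left(4 + s\right)}{7}$)
$n = - \frac{374}{7}$ ($n = \frac{1}{7} \left(-1\right) \left(11 - 1\right) - 52 = \frac{1}{7} \left(-1\right) 10 - 52 = - \frac{10}{7} - 52 = - \frac{374}{7} \approx -53.429$)
$105 I{\left(-5,7 \right)} + n = 105 \left(7 - -5\right) - \frac{374}{7} = 105 \left(7 + 5\right) - \frac{374}{7} = 105 \cdot 12 - \frac{374}{7} = 1260 - \frac{374}{7} = \frac{8446}{7}$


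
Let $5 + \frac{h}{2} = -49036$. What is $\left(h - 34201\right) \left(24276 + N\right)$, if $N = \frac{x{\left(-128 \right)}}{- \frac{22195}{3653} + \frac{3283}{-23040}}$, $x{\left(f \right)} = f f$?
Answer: $- \frac{1498271910225542052}{523365599} \approx -2.8628 \cdot 10^{9}$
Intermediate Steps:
$h = -98082$ ($h = -10 + 2 \left(-49036\right) = -10 - 98072 = -98082$)
$x{\left(f \right)} = f^{2}$
$N = - \frac{1378961326080}{523365599}$ ($N = \frac{\left(-128\right)^{2}}{- \frac{22195}{3653} + \frac{3283}{-23040}} = \frac{16384}{\left(-22195\right) \frac{1}{3653} + 3283 \left(- \frac{1}{23040}\right)} = \frac{16384}{- \frac{22195}{3653} - \frac{3283}{23040}} = \frac{16384}{- \frac{523365599}{84165120}} = 16384 \left(- \frac{84165120}{523365599}\right) = - \frac{1378961326080}{523365599} \approx -2634.8$)
$\left(h - 34201\right) \left(24276 + N\right) = \left(-98082 - 34201\right) \left(24276 - \frac{1378961326080}{523365599}\right) = \left(-132283\right) \frac{11326261955244}{523365599} = - \frac{1498271910225542052}{523365599}$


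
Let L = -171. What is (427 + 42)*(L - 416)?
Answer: -275303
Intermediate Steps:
(427 + 42)*(L - 416) = (427 + 42)*(-171 - 416) = 469*(-587) = -275303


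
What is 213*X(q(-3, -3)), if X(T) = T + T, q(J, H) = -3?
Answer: -1278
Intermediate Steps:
X(T) = 2*T
213*X(q(-3, -3)) = 213*(2*(-3)) = 213*(-6) = -1278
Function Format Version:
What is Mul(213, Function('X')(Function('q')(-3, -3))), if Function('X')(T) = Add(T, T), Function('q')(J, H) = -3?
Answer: -1278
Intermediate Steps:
Function('X')(T) = Mul(2, T)
Mul(213, Function('X')(Function('q')(-3, -3))) = Mul(213, Mul(2, -3)) = Mul(213, -6) = -1278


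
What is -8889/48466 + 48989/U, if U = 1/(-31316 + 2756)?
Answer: -67810032970329/48466 ≈ -1.3991e+9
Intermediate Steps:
U = -1/28560 (U = 1/(-28560) = -1/28560 ≈ -3.5014e-5)
-8889/48466 + 48989/U = -8889/48466 + 48989/(-1/28560) = -8889*1/48466 + 48989*(-28560) = -8889/48466 - 1399125840 = -67810032970329/48466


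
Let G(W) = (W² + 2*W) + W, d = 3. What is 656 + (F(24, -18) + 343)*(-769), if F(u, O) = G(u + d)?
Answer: -886001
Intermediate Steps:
G(W) = W² + 3*W
F(u, O) = (3 + u)*(6 + u) (F(u, O) = (u + 3)*(3 + (u + 3)) = (3 + u)*(3 + (3 + u)) = (3 + u)*(6 + u))
656 + (F(24, -18) + 343)*(-769) = 656 + ((3 + 24)*(6 + 24) + 343)*(-769) = 656 + (27*30 + 343)*(-769) = 656 + (810 + 343)*(-769) = 656 + 1153*(-769) = 656 - 886657 = -886001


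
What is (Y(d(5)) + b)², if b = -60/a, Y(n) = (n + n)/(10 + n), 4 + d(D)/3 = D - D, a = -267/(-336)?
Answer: 31945104/7921 ≈ 4033.0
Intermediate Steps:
a = 89/112 (a = -267*(-1/336) = 89/112 ≈ 0.79464)
d(D) = -12 (d(D) = -12 + 3*(D - D) = -12 + 3*0 = -12 + 0 = -12)
Y(n) = 2*n/(10 + n) (Y(n) = (2*n)/(10 + n) = 2*n/(10 + n))
b = -6720/89 (b = -60/89/112 = -60*112/89 = -6720/89 ≈ -75.506)
(Y(d(5)) + b)² = (2*(-12)/(10 - 12) - 6720/89)² = (2*(-12)/(-2) - 6720/89)² = (2*(-12)*(-½) - 6720/89)² = (12 - 6720/89)² = (-5652/89)² = 31945104/7921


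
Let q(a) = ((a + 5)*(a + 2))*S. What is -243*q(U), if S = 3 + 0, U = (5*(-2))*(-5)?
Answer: -2084940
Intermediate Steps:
U = 50 (U = -10*(-5) = 50)
S = 3
q(a) = 3*(2 + a)*(5 + a) (q(a) = ((a + 5)*(a + 2))*3 = ((5 + a)*(2 + a))*3 = ((2 + a)*(5 + a))*3 = 3*(2 + a)*(5 + a))
-243*q(U) = -243*(30 + 3*50² + 21*50) = -243*(30 + 3*2500 + 1050) = -243*(30 + 7500 + 1050) = -243*8580 = -2084940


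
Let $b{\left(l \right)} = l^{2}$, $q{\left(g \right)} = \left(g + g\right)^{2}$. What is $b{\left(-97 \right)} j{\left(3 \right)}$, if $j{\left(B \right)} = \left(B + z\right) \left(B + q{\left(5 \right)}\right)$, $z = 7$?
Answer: $9691270$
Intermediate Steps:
$q{\left(g \right)} = 4 g^{2}$ ($q{\left(g \right)} = \left(2 g\right)^{2} = 4 g^{2}$)
$j{\left(B \right)} = \left(7 + B\right) \left(100 + B\right)$ ($j{\left(B \right)} = \left(B + 7\right) \left(B + 4 \cdot 5^{2}\right) = \left(7 + B\right) \left(B + 4 \cdot 25\right) = \left(7 + B\right) \left(B + 100\right) = \left(7 + B\right) \left(100 + B\right)$)
$b{\left(-97 \right)} j{\left(3 \right)} = \left(-97\right)^{2} \left(700 + 3^{2} + 107 \cdot 3\right) = 9409 \left(700 + 9 + 321\right) = 9409 \cdot 1030 = 9691270$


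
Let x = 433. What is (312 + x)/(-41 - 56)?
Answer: -745/97 ≈ -7.6804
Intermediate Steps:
(312 + x)/(-41 - 56) = (312 + 433)/(-41 - 56) = 745/(-97) = 745*(-1/97) = -745/97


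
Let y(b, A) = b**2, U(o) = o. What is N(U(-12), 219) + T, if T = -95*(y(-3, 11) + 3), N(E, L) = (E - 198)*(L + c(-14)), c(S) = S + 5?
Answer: -45240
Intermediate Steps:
c(S) = 5 + S
N(E, L) = (-198 + E)*(-9 + L) (N(E, L) = (E - 198)*(L + (5 - 14)) = (-198 + E)*(L - 9) = (-198 + E)*(-9 + L))
T = -1140 (T = -95*((-3)**2 + 3) = -95*(9 + 3) = -95*12 = -1140)
N(U(-12), 219) + T = (1782 - 198*219 - 9*(-12) - 12*219) - 1140 = (1782 - 43362 + 108 - 2628) - 1140 = -44100 - 1140 = -45240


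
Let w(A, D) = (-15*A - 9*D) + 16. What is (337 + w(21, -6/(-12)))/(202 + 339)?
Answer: 67/1082 ≈ 0.061922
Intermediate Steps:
w(A, D) = 16 - 15*A - 9*D
(337 + w(21, -6/(-12)))/(202 + 339) = (337 + (16 - 15*21 - (-54)/(-12)))/(202 + 339) = (337 + (16 - 315 - (-54)*(-1)/12))/541 = (337 + (16 - 315 - 9*1/2))*(1/541) = (337 + (16 - 315 - 9/2))*(1/541) = (337 - 607/2)*(1/541) = (67/2)*(1/541) = 67/1082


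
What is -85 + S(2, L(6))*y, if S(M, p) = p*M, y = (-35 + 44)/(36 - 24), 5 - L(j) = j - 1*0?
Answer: -173/2 ≈ -86.500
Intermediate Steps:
L(j) = 5 - j (L(j) = 5 - (j - 1*0) = 5 - (j + 0) = 5 - j)
y = ¾ (y = 9/12 = 9*(1/12) = ¾ ≈ 0.75000)
S(M, p) = M*p
-85 + S(2, L(6))*y = -85 + (2*(5 - 1*6))*(¾) = -85 + (2*(5 - 6))*(¾) = -85 + (2*(-1))*(¾) = -85 - 2*¾ = -85 - 3/2 = -173/2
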